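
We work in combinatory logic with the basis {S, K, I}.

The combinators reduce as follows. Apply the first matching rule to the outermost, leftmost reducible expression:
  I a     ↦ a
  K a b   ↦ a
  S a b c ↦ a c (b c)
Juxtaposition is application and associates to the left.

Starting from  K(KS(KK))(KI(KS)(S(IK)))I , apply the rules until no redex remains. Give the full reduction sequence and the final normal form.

  start: K(KS(KK))(KI(KS)(S(IK)))I
  step 1: KS(KK)I
  step 2: SI

Answer: normal form = SI  (in 2 steps)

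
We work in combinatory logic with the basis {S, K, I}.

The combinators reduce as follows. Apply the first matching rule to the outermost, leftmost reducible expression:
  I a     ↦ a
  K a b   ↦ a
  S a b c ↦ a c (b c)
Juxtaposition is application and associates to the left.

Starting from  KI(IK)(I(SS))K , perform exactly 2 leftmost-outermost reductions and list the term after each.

  start: KI(IK)(I(SS))K
  →1  I(I(SS))K
  →2  I(SS)K

Answer: after 2 steps: I(SS)K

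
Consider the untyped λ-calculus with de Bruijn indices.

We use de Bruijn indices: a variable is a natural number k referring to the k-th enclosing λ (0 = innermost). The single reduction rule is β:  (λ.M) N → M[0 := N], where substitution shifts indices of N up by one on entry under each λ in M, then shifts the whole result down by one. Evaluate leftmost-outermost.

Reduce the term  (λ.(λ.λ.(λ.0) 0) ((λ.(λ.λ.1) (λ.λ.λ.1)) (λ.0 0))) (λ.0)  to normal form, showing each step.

Answer: normal form = λ.0  (in 3 steps)

Working:
  start: (λ.(λ.λ.(λ.0) 0) ((λ.(λ.λ.1) (λ.λ.λ.1)) (λ.0 0))) (λ.0)
  →1  (λ.λ.(λ.0) 0) ((λ.(λ.λ.1) (λ.λ.λ.1)) (λ.0 0))
  →2  λ.(λ.0) 0
  →3  λ.0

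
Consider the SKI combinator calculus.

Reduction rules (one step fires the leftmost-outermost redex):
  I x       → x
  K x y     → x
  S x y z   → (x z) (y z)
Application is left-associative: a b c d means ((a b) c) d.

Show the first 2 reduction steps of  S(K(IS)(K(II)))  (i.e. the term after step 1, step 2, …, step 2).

Answer: after 2 steps: SS

Derivation:
  start: S(K(IS)(K(II)))
  [1] S(IS)
  [2] SS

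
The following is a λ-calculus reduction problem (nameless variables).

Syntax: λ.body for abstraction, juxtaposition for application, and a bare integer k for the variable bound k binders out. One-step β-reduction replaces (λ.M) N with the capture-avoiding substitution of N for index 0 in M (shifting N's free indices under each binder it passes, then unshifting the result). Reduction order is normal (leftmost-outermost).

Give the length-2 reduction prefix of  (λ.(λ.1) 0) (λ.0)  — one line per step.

  start: (λ.(λ.1) 0) (λ.0)
  step 1: (λ.λ.0) (λ.0)
  step 2: λ.0

Answer: after 2 steps: λ.0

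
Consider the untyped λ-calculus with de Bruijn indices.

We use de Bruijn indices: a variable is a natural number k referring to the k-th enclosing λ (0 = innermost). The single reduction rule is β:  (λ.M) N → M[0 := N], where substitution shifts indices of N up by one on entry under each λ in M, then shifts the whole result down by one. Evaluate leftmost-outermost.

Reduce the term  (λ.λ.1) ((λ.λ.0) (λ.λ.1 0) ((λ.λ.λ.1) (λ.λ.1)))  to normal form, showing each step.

Answer: normal form = λ.λ.λ.1  (in 4 steps)

Reduction:
  start: (λ.λ.1) ((λ.λ.0) (λ.λ.1 0) ((λ.λ.λ.1) (λ.λ.1)))
  →1  λ.(λ.λ.0) (λ.λ.1 0) ((λ.λ.λ.1) (λ.λ.1))
  →2  λ.(λ.0) ((λ.λ.λ.1) (λ.λ.1))
  →3  λ.(λ.λ.λ.1) (λ.λ.1)
  →4  λ.λ.λ.1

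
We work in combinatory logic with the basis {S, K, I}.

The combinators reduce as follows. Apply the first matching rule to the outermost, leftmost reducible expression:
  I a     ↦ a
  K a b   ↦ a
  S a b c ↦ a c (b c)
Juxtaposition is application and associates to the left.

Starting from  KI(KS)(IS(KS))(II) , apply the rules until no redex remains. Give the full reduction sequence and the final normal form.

Answer: normal form = S(KS)I  (in 4 steps)

Reduction:
  start: KI(KS)(IS(KS))(II)
  →1  I(IS(KS))(II)
  →2  IS(KS)(II)
  →3  S(KS)(II)
  →4  S(KS)I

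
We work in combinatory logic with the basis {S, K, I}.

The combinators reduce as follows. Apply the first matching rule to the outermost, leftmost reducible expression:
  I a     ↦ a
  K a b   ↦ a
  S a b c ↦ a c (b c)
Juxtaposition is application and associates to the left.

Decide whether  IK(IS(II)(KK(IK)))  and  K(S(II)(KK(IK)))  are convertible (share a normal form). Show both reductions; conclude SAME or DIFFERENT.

Answer: SAME — A ⇓ K(SIK), B ⇓ K(SIK)

Working:
Term A:
  start: IK(IS(II)(KK(IK)))
  step 1: K(IS(II)(KK(IK)))
  step 2: K(S(II)(KK(IK)))
  step 3: K(SI(KK(IK)))
  step 4: K(SIK)

Term B:
  start: K(S(II)(KK(IK)))
  step 1: K(SI(KK(IK)))
  step 2: K(SIK)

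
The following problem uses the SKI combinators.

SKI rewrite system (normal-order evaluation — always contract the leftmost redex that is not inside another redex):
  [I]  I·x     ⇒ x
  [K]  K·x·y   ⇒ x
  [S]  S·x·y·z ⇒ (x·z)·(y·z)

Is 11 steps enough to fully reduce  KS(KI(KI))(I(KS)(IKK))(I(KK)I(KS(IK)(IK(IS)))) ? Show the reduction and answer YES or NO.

  start: KS(KI(KI))(I(KS)(IKK))(I(KK)I(KS(IK)(IK(IS))))
  step 1: S(I(KS)(IKK))(I(KK)I(KS(IK)(IK(IS))))
  step 2: S(KS(IKK))(I(KK)I(KS(IK)(IK(IS))))
  step 3: SS(I(KK)I(KS(IK)(IK(IS))))
  step 4: SS(KKI(KS(IK)(IK(IS))))
  step 5: SS(K(KS(IK)(IK(IS))))
  step 6: SS(K(S(IK(IS))))
  step 7: SS(K(S(K(IS))))
  step 8: SS(K(S(KS)))

Answer: YES — reaches normal form SS(K(S(KS))) in 8 ≤ 11 steps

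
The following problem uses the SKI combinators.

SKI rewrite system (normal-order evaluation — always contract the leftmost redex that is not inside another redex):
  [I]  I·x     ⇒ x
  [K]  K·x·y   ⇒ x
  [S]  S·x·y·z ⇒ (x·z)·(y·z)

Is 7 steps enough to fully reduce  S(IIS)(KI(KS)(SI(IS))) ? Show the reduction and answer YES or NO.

Answer: YES — reaches normal form SS(SIS) in 5 ≤ 7 steps

Working:
  start: S(IIS)(KI(KS)(SI(IS)))
  [1] S(IS)(KI(KS)(SI(IS)))
  [2] SS(KI(KS)(SI(IS)))
  [3] SS(I(SI(IS)))
  [4] SS(SI(IS))
  [5] SS(SIS)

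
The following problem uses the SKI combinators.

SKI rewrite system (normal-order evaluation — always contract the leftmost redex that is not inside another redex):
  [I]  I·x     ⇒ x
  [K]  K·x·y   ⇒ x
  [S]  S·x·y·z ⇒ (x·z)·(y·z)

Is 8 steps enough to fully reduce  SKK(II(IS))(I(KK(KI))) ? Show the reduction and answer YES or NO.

  start: SKK(II(IS))(I(KK(KI)))
  [1] K(II(IS))(K(II(IS)))(I(KK(KI)))
  [2] II(IS)(I(KK(KI)))
  [3] I(IS)(I(KK(KI)))
  [4] IS(I(KK(KI)))
  [5] S(I(KK(KI)))
  [6] S(KK(KI))
  [7] SK

Answer: YES — reaches normal form SK in 7 ≤ 8 steps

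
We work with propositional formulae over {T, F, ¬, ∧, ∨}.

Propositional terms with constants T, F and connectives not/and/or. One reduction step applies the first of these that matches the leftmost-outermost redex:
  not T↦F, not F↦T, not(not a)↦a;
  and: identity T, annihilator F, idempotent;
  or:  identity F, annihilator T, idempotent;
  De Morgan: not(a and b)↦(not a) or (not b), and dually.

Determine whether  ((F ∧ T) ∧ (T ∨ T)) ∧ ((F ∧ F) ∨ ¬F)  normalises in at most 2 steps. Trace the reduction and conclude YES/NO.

Answer: NO — after 2 steps the term is F ∧ ((F ∧ F) ∨ ¬F), not yet normal

Working:
  start: ((F ∧ T) ∧ (T ∨ T)) ∧ ((F ∧ F) ∨ ¬F)
  [1] (F ∧ (T ∨ T)) ∧ ((F ∧ F) ∨ ¬F)
  [2] F ∧ ((F ∧ F) ∨ ¬F)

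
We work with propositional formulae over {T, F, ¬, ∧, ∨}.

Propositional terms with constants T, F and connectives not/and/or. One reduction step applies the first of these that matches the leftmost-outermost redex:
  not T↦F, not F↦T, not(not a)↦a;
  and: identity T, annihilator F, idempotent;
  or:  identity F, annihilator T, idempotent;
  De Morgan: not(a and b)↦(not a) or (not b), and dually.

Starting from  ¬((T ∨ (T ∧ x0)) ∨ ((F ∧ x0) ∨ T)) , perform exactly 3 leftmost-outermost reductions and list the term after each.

Answer: after 3 steps: (F ∧ ¬(T ∧ x0)) ∧ ¬((F ∧ x0) ∨ T)

Working:
  start: ¬((T ∨ (T ∧ x0)) ∨ ((F ∧ x0) ∨ T))
  [1] ¬(T ∨ (T ∧ x0)) ∧ ¬((F ∧ x0) ∨ T)
  [2] (¬T ∧ ¬(T ∧ x0)) ∧ ¬((F ∧ x0) ∨ T)
  [3] (F ∧ ¬(T ∧ x0)) ∧ ¬((F ∧ x0) ∨ T)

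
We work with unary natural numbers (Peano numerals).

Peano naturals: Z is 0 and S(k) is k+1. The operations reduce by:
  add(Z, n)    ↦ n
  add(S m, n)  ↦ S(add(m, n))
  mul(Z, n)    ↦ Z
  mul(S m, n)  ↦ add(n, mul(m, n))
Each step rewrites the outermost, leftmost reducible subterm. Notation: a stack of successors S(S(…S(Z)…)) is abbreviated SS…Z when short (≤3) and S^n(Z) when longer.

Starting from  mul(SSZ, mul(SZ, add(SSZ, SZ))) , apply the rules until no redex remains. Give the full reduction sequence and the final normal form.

  start: mul(SSZ, mul(SZ, add(SSZ, SZ)))
  [1] add(mul(SZ, add(SSZ, SZ)), mul(SZ, mul(SZ, add(SSZ, SZ))))
  [2] add(add(add(SSZ, SZ), mul(Z, add(SSZ, SZ))), mul(SZ, mul(SZ, add(SSZ, SZ))))
  [3] add(add(S(add(SZ, SZ)), mul(Z, add(SSZ, SZ))), mul(SZ, mul(SZ, add(SSZ, SZ))))
  [4] add(S(add(add(SZ, SZ), mul(Z, add(SSZ, SZ)))), mul(SZ, mul(SZ, add(SSZ, SZ))))
  [5] S(add(add(add(SZ, SZ), mul(Z, add(SSZ, SZ))), mul(SZ, mul(SZ, add(SSZ, SZ)))))
  [6] S(add(add(S(add(Z, SZ)), mul(Z, add(SSZ, SZ))), mul(SZ, mul(SZ, add(SSZ, SZ)))))
  [7] S(add(S(add(add(Z, SZ), mul(Z, add(SSZ, SZ)))), mul(SZ, mul(SZ, add(SSZ, SZ)))))
  [8] S(S(add(add(add(Z, SZ), mul(Z, add(SSZ, SZ))), mul(SZ, mul(SZ, add(SSZ, SZ))))))
  [9] S(S(add(add(SZ, mul(Z, add(SSZ, SZ))), mul(SZ, mul(SZ, add(SSZ, SZ))))))
  [10] S(S(add(S(add(Z, mul(Z, add(SSZ, SZ)))), mul(SZ, mul(SZ, add(SSZ, SZ))))))
  [11] S(S(S(add(add(Z, mul(Z, add(SSZ, SZ))), mul(SZ, mul(SZ, add(SSZ, SZ)))))))
  [12] S(S(S(add(mul(Z, add(SSZ, SZ)), mul(SZ, mul(SZ, add(SSZ, SZ)))))))
  [13] S(S(S(add(Z, mul(SZ, mul(SZ, add(SSZ, SZ)))))))
  [14] S(S(S(mul(SZ, mul(SZ, add(SSZ, SZ))))))
  [15] S(S(S(add(mul(SZ, add(SSZ, SZ)), mul(Z, mul(SZ, add(SSZ, SZ)))))))
  [16] S(S(S(add(add(add(SSZ, SZ), mul(Z, add(SSZ, SZ))), mul(Z, mul(SZ, add(SSZ, SZ)))))))
  [17] S(S(S(add(add(S(add(SZ, SZ)), mul(Z, add(SSZ, SZ))), mul(Z, mul(SZ, add(SSZ, SZ)))))))
  [18] S(S(S(add(S(add(add(SZ, SZ), mul(Z, add(SSZ, SZ)))), mul(Z, mul(SZ, add(SSZ, SZ)))))))
  [19] S(S(S(S(add(add(add(SZ, SZ), mul(Z, add(SSZ, SZ))), mul(Z, mul(SZ, add(SSZ, SZ))))))))
  [20] S(S(S(S(add(add(S(add(Z, SZ)), mul(Z, add(SSZ, SZ))), mul(Z, mul(SZ, add(SSZ, SZ))))))))
  [21] S(S(S(S(add(S(add(add(Z, SZ), mul(Z, add(SSZ, SZ)))), mul(Z, mul(SZ, add(SSZ, SZ))))))))
  [22] S(S(S(S(S(add(add(add(Z, SZ), mul(Z, add(SSZ, SZ))), mul(Z, mul(SZ, add(SSZ, SZ)))))))))
  [23] S(S(S(S(S(add(add(SZ, mul(Z, add(SSZ, SZ))), mul(Z, mul(SZ, add(SSZ, SZ)))))))))
  [24] S(S(S(S(S(add(S(add(Z, mul(Z, add(SSZ, SZ)))), mul(Z, mul(SZ, add(SSZ, SZ)))))))))
  [25] S(S(S(S(S(S(add(add(Z, mul(Z, add(SSZ, SZ))), mul(Z, mul(SZ, add(SSZ, SZ))))))))))
  [26] S(S(S(S(S(S(add(mul(Z, add(SSZ, SZ)), mul(Z, mul(SZ, add(SSZ, SZ))))))))))
  [27] S(S(S(S(S(S(add(Z, mul(Z, mul(SZ, add(SSZ, SZ))))))))))
  [28] S(S(S(S(S(S(mul(Z, mul(SZ, add(SSZ, SZ)))))))))
  [29] S^6(Z)

Answer: normal form = S^6(Z)  (in 29 steps)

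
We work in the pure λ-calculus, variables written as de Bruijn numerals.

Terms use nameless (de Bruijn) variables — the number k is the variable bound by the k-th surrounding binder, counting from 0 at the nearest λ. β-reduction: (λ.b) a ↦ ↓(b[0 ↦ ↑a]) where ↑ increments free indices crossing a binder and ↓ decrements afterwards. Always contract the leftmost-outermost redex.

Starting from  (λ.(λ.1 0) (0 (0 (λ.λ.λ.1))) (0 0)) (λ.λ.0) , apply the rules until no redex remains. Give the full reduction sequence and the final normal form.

  start: (λ.(λ.1 0) (0 (0 (λ.λ.λ.1))) (0 0)) (λ.λ.0)
  [1] (λ.(λ.λ.0) 0) ((λ.λ.0) ((λ.λ.0) (λ.λ.λ.1))) ((λ.λ.0) (λ.λ.0))
  [2] (λ.λ.0) ((λ.λ.0) ((λ.λ.0) (λ.λ.λ.1))) ((λ.λ.0) (λ.λ.0))
  [3] (λ.0) ((λ.λ.0) (λ.λ.0))
  [4] (λ.λ.0) (λ.λ.0)
  [5] λ.0

Answer: normal form = λ.0  (in 5 steps)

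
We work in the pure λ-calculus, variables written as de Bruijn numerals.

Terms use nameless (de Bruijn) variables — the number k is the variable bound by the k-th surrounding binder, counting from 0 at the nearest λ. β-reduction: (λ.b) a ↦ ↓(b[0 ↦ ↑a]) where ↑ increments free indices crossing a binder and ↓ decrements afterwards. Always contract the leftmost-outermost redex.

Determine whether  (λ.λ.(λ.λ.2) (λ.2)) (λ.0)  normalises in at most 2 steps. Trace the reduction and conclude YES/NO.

Answer: YES — reaches normal form λ.λ.1 in 2 ≤ 2 steps

Working:
  start: (λ.λ.(λ.λ.2) (λ.2)) (λ.0)
  step 1: λ.(λ.λ.2) (λ.λ.0)
  step 2: λ.λ.1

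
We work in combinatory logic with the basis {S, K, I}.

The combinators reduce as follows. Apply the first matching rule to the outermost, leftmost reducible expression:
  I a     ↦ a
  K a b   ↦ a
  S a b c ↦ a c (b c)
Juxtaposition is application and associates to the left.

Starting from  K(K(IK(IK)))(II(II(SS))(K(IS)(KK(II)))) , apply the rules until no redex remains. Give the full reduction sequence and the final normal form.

Answer: normal form = K(KK)  (in 3 steps)

Reduction:
  start: K(K(IK(IK)))(II(II(SS))(K(IS)(KK(II))))
  →1  K(IK(IK))
  →2  K(K(IK))
  →3  K(KK)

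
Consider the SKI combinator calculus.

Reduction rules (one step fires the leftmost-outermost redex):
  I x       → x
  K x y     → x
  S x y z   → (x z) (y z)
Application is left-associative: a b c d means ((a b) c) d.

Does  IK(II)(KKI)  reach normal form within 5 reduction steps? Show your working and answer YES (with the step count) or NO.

Answer: YES — reaches normal form I in 3 ≤ 5 steps

Derivation:
  start: IK(II)(KKI)
  →1  K(II)(KKI)
  →2  II
  →3  I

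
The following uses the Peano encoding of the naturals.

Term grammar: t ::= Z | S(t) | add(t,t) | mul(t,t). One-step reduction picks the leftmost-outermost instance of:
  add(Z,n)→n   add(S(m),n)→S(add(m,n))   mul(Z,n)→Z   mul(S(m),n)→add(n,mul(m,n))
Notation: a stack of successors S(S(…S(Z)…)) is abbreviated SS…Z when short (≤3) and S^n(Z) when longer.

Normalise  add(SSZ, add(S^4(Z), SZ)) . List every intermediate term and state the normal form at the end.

  start: add(SSZ, add(S^4(Z), SZ))
  step 1: S(add(SZ, add(S^4(Z), SZ)))
  step 2: S(S(add(Z, add(S^4(Z), SZ))))
  step 3: S(S(add(S^4(Z), SZ)))
  step 4: S(S(S(add(SSSZ, SZ))))
  step 5: S(S(S(S(add(SSZ, SZ)))))
  step 6: S(S(S(S(S(add(SZ, SZ))))))
  step 7: S(S(S(S(S(S(add(Z, SZ)))))))
  step 8: S^7(Z)

Answer: normal form = S^7(Z)  (in 8 steps)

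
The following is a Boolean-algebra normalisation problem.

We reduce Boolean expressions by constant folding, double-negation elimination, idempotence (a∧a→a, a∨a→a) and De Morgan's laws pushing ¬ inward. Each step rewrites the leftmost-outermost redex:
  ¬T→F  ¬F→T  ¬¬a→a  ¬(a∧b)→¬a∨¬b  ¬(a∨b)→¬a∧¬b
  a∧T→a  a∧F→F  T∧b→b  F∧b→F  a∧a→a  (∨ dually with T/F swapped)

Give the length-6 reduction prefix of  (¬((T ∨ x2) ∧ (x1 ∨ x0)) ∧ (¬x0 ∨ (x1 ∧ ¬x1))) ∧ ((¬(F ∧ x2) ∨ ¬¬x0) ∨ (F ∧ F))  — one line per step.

Answer: after 6 steps: ((¬x1 ∧ ¬x0) ∧ (¬x0 ∨ (x1 ∧ ¬x1))) ∧ ((¬(F ∧ x2) ∨ ¬¬x0) ∨ (F ∧ F))

Working:
  start: (¬((T ∨ x2) ∧ (x1 ∨ x0)) ∧ (¬x0 ∨ (x1 ∧ ¬x1))) ∧ ((¬(F ∧ x2) ∨ ¬¬x0) ∨ (F ∧ F))
  step 1: ((¬(T ∨ x2) ∨ ¬(x1 ∨ x0)) ∧ (¬x0 ∨ (x1 ∧ ¬x1))) ∧ ((¬(F ∧ x2) ∨ ¬¬x0) ∨ (F ∧ F))
  step 2: (((¬T ∧ ¬x2) ∨ ¬(x1 ∨ x0)) ∧ (¬x0 ∨ (x1 ∧ ¬x1))) ∧ ((¬(F ∧ x2) ∨ ¬¬x0) ∨ (F ∧ F))
  step 3: (((F ∧ ¬x2) ∨ ¬(x1 ∨ x0)) ∧ (¬x0 ∨ (x1 ∧ ¬x1))) ∧ ((¬(F ∧ x2) ∨ ¬¬x0) ∨ (F ∧ F))
  step 4: ((F ∨ ¬(x1 ∨ x0)) ∧ (¬x0 ∨ (x1 ∧ ¬x1))) ∧ ((¬(F ∧ x2) ∨ ¬¬x0) ∨ (F ∧ F))
  step 5: (¬(x1 ∨ x0) ∧ (¬x0 ∨ (x1 ∧ ¬x1))) ∧ ((¬(F ∧ x2) ∨ ¬¬x0) ∨ (F ∧ F))
  step 6: ((¬x1 ∧ ¬x0) ∧ (¬x0 ∨ (x1 ∧ ¬x1))) ∧ ((¬(F ∧ x2) ∨ ¬¬x0) ∨ (F ∧ F))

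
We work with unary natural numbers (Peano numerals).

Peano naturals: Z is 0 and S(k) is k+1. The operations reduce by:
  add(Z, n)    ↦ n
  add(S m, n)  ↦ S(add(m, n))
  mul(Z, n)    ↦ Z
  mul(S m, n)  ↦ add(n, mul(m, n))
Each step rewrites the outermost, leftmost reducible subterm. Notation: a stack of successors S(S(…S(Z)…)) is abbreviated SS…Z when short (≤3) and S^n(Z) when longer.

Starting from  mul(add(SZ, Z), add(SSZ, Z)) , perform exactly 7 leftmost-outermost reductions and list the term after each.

  start: mul(add(SZ, Z), add(SSZ, Z))
  [1] mul(S(add(Z, Z)), add(SSZ, Z))
  [2] add(add(SSZ, Z), mul(add(Z, Z), add(SSZ, Z)))
  [3] add(S(add(SZ, Z)), mul(add(Z, Z), add(SSZ, Z)))
  [4] S(add(add(SZ, Z), mul(add(Z, Z), add(SSZ, Z))))
  [5] S(add(S(add(Z, Z)), mul(add(Z, Z), add(SSZ, Z))))
  [6] S(S(add(add(Z, Z), mul(add(Z, Z), add(SSZ, Z)))))
  [7] S(S(add(Z, mul(add(Z, Z), add(SSZ, Z)))))

Answer: after 7 steps: S(S(add(Z, mul(add(Z, Z), add(SSZ, Z)))))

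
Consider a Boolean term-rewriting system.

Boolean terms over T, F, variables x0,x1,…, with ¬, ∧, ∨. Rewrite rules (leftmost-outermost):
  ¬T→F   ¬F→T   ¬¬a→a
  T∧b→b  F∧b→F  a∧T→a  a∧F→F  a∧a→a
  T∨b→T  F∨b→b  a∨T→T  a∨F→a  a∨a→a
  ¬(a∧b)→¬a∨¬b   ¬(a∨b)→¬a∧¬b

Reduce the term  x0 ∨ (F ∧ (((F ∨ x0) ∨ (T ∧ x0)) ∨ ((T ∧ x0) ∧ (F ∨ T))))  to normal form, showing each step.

  start: x0 ∨ (F ∧ (((F ∨ x0) ∨ (T ∧ x0)) ∨ ((T ∧ x0) ∧ (F ∨ T))))
  step 1: x0 ∨ F
  step 2: x0

Answer: normal form = x0  (in 2 steps)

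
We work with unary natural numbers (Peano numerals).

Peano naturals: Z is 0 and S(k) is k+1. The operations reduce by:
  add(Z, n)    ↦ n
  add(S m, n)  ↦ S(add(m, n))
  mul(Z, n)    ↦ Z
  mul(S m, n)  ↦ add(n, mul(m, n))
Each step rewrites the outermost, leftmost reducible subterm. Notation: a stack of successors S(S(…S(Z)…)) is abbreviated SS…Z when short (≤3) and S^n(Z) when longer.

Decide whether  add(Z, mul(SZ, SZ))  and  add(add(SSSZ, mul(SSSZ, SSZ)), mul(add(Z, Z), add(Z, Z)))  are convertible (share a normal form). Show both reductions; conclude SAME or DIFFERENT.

Term A:
  start: add(Z, mul(SZ, SZ))
  →1  mul(SZ, SZ)
  →2  add(SZ, mul(Z, SZ))
  →3  S(add(Z, mul(Z, SZ)))
  →4  S(mul(Z, SZ))
  →5  SZ

Term B:
  start: add(add(SSSZ, mul(SSSZ, SSZ)), mul(add(Z, Z), add(Z, Z)))
  →1  add(S(add(SSZ, mul(SSSZ, SSZ))), mul(add(Z, Z), add(Z, Z)))
  →2  S(add(add(SSZ, mul(SSSZ, SSZ)), mul(add(Z, Z), add(Z, Z))))
  →3  S(add(S(add(SZ, mul(SSSZ, SSZ))), mul(add(Z, Z), add(Z, Z))))
  →4  S(S(add(add(SZ, mul(SSSZ, SSZ)), mul(add(Z, Z), add(Z, Z)))))
  →5  S(S(add(S(add(Z, mul(SSSZ, SSZ))), mul(add(Z, Z), add(Z, Z)))))
  →6  S(S(S(add(add(Z, mul(SSSZ, SSZ)), mul(add(Z, Z), add(Z, Z))))))
  →7  S(S(S(add(mul(SSSZ, SSZ), mul(add(Z, Z), add(Z, Z))))))
  →8  S(S(S(add(add(SSZ, mul(SSZ, SSZ)), mul(add(Z, Z), add(Z, Z))))))
  →9  S(S(S(add(S(add(SZ, mul(SSZ, SSZ))), mul(add(Z, Z), add(Z, Z))))))
  →10  S(S(S(S(add(add(SZ, mul(SSZ, SSZ)), mul(add(Z, Z), add(Z, Z)))))))
  →11  S(S(S(S(add(S(add(Z, mul(SSZ, SSZ))), mul(add(Z, Z), add(Z, Z)))))))
  →12  S(S(S(S(S(add(add(Z, mul(SSZ, SSZ)), mul(add(Z, Z), add(Z, Z))))))))
  →13  S(S(S(S(S(add(mul(SSZ, SSZ), mul(add(Z, Z), add(Z, Z))))))))
  →14  S(S(S(S(S(add(add(SSZ, mul(SZ, SSZ)), mul(add(Z, Z), add(Z, Z))))))))
  →15  S(S(S(S(S(add(S(add(SZ, mul(SZ, SSZ))), mul(add(Z, Z), add(Z, Z))))))))
  →16  S(S(S(S(S(S(add(add(SZ, mul(SZ, SSZ)), mul(add(Z, Z), add(Z, Z)))))))))
  →17  S(S(S(S(S(S(add(S(add(Z, mul(SZ, SSZ))), mul(add(Z, Z), add(Z, Z)))))))))
  →18  S(S(S(S(S(S(S(add(add(Z, mul(SZ, SSZ)), mul(add(Z, Z), add(Z, Z))))))))))
  →19  S(S(S(S(S(S(S(add(mul(SZ, SSZ), mul(add(Z, Z), add(Z, Z))))))))))
  →20  S(S(S(S(S(S(S(add(add(SSZ, mul(Z, SSZ)), mul(add(Z, Z), add(Z, Z))))))))))
  →21  S(S(S(S(S(S(S(add(S(add(SZ, mul(Z, SSZ))), mul(add(Z, Z), add(Z, Z))))))))))
  →22  S(S(S(S(S(S(S(S(add(add(SZ, mul(Z, SSZ)), mul(add(Z, Z), add(Z, Z)))))))))))
  →23  S(S(S(S(S(S(S(S(add(S(add(Z, mul(Z, SSZ))), mul(add(Z, Z), add(Z, Z)))))))))))
  →24  S(S(S(S(S(S(S(S(S(add(add(Z, mul(Z, SSZ)), mul(add(Z, Z), add(Z, Z))))))))))))
  →25  S(S(S(S(S(S(S(S(S(add(mul(Z, SSZ), mul(add(Z, Z), add(Z, Z))))))))))))
  →26  S(S(S(S(S(S(S(S(S(add(Z, mul(add(Z, Z), add(Z, Z))))))))))))
  →27  S(S(S(S(S(S(S(S(S(mul(add(Z, Z), add(Z, Z)))))))))))
  →28  S(S(S(S(S(S(S(S(S(mul(Z, add(Z, Z)))))))))))
  →29  S^9(Z)

Answer: DIFFERENT — A ⇓ SZ, B ⇓ S^9(Z)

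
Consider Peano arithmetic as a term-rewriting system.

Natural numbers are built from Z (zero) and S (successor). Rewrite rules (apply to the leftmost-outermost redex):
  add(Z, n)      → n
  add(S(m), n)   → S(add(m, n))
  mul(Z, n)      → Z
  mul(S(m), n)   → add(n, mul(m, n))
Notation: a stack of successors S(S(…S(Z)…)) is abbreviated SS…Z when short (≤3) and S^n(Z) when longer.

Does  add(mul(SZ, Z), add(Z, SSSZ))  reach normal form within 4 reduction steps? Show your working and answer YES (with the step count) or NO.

  start: add(mul(SZ, Z), add(Z, SSSZ))
  [1] add(add(Z, mul(Z, Z)), add(Z, SSSZ))
  [2] add(mul(Z, Z), add(Z, SSSZ))
  [3] add(Z, add(Z, SSSZ))
  [4] add(Z, SSSZ)

Answer: NO — after 4 steps the term is add(Z, SSSZ), not yet normal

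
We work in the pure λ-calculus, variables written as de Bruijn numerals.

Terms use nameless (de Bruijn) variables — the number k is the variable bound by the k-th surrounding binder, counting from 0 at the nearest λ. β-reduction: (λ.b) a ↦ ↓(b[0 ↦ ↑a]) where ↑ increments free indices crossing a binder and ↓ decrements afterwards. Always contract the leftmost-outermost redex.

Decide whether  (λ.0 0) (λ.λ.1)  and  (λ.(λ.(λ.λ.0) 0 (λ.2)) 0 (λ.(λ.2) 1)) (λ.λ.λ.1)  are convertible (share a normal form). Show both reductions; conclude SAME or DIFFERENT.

Answer: SAME — A ⇓ λ.λ.λ.1, B ⇓ λ.λ.λ.1

Working:
Term A:
  start: (λ.0 0) (λ.λ.1)
  →1  (λ.λ.1) (λ.λ.1)
  →2  λ.λ.λ.1

Term B:
  start: (λ.(λ.(λ.λ.0) 0 (λ.2)) 0 (λ.(λ.2) 1)) (λ.λ.λ.1)
  →1  (λ.(λ.λ.0) 0 (λ.λ.λ.λ.1)) (λ.λ.λ.1) (λ.(λ.λ.λ.λ.1) (λ.λ.λ.1))
  →2  (λ.λ.0) (λ.λ.λ.1) (λ.λ.λ.λ.1) (λ.(λ.λ.λ.λ.1) (λ.λ.λ.1))
  →3  (λ.0) (λ.λ.λ.λ.1) (λ.(λ.λ.λ.λ.1) (λ.λ.λ.1))
  →4  (λ.λ.λ.λ.1) (λ.(λ.λ.λ.λ.1) (λ.λ.λ.1))
  →5  λ.λ.λ.1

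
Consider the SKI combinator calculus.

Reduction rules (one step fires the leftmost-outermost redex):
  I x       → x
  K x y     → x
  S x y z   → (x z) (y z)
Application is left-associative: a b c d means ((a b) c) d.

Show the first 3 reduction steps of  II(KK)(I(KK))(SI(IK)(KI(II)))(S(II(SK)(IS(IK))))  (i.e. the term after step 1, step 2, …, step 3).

  start: II(KK)(I(KK))(SI(IK)(KI(II)))(S(II(SK)(IS(IK))))
  [1] I(KK)(I(KK))(SI(IK)(KI(II)))(S(II(SK)(IS(IK))))
  [2] KK(I(KK))(SI(IK)(KI(II)))(S(II(SK)(IS(IK))))
  [3] K(SI(IK)(KI(II)))(S(II(SK)(IS(IK))))

Answer: after 3 steps: K(SI(IK)(KI(II)))(S(II(SK)(IS(IK))))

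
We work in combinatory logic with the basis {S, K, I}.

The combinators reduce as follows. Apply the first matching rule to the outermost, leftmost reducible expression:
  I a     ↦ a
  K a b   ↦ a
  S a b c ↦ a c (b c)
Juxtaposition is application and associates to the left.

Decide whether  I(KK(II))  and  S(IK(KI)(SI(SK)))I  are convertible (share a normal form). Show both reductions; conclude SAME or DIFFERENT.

Term A:
  start: I(KK(II))
  →1  KK(II)
  →2  K

Term B:
  start: S(IK(KI)(SI(SK)))I
  →1  S(K(KI)(SI(SK)))I
  →2  S(KI)I

Answer: DIFFERENT — A ⇓ K, B ⇓ S(KI)I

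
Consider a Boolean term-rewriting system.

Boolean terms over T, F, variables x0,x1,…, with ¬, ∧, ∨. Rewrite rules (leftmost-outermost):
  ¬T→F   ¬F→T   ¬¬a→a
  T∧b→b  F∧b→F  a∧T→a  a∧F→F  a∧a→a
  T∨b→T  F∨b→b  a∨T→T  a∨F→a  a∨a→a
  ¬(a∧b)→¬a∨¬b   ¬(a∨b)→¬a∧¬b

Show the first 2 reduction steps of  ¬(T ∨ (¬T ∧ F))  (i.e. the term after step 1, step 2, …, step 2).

Answer: after 2 steps: F ∧ ¬(¬T ∧ F)

Reduction:
  start: ¬(T ∨ (¬T ∧ F))
  [1] ¬T ∧ ¬(¬T ∧ F)
  [2] F ∧ ¬(¬T ∧ F)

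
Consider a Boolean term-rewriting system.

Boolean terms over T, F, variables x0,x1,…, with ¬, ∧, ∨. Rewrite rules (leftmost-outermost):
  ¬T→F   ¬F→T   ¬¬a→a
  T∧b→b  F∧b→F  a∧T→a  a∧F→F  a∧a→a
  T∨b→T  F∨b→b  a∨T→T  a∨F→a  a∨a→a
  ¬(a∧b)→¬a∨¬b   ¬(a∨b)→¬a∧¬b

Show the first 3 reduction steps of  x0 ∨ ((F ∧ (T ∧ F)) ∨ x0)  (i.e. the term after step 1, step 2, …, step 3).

Answer: after 3 steps: x0

Derivation:
  start: x0 ∨ ((F ∧ (T ∧ F)) ∨ x0)
  step 1: x0 ∨ (F ∨ x0)
  step 2: x0 ∨ x0
  step 3: x0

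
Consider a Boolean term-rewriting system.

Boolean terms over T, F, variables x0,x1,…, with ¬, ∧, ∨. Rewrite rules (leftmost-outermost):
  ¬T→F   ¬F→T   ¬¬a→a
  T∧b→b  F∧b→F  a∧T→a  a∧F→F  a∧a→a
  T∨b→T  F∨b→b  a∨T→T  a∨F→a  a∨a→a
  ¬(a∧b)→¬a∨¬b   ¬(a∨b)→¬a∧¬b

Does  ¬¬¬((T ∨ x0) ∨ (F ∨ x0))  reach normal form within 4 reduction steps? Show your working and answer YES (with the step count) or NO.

Answer: NO — after 4 steps the term is (F ∧ ¬x0) ∧ ¬(F ∨ x0), not yet normal

Derivation:
  start: ¬¬¬((T ∨ x0) ∨ (F ∨ x0))
  step 1: ¬((T ∨ x0) ∨ (F ∨ x0))
  step 2: ¬(T ∨ x0) ∧ ¬(F ∨ x0)
  step 3: (¬T ∧ ¬x0) ∧ ¬(F ∨ x0)
  step 4: (F ∧ ¬x0) ∧ ¬(F ∨ x0)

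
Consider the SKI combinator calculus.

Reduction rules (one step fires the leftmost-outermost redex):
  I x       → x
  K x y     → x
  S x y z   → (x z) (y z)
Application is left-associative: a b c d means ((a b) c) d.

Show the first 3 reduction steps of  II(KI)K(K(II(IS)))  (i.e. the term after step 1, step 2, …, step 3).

  start: II(KI)K(K(II(IS)))
  →1  I(KI)K(K(II(IS)))
  →2  KIK(K(II(IS)))
  →3  I(K(II(IS)))

Answer: after 3 steps: I(K(II(IS)))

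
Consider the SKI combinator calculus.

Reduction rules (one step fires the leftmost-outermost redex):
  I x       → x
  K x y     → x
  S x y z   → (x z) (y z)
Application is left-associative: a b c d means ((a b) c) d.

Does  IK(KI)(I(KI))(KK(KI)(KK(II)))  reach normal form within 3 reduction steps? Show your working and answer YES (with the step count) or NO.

Answer: YES — reaches normal form I in 3 ≤ 3 steps

Derivation:
  start: IK(KI)(I(KI))(KK(KI)(KK(II)))
  step 1: K(KI)(I(KI))(KK(KI)(KK(II)))
  step 2: KI(KK(KI)(KK(II)))
  step 3: I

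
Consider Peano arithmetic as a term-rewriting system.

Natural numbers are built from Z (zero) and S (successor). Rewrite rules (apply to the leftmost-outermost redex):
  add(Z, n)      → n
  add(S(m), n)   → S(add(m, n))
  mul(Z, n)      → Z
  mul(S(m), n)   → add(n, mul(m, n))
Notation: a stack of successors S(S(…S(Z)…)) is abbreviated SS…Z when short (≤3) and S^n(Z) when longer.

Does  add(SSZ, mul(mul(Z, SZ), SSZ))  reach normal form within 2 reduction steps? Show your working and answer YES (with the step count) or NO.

Answer: NO — after 2 steps the term is S(S(add(Z, mul(mul(Z, SZ), SSZ)))), not yet normal

Derivation:
  start: add(SSZ, mul(mul(Z, SZ), SSZ))
  →1  S(add(SZ, mul(mul(Z, SZ), SSZ)))
  →2  S(S(add(Z, mul(mul(Z, SZ), SSZ))))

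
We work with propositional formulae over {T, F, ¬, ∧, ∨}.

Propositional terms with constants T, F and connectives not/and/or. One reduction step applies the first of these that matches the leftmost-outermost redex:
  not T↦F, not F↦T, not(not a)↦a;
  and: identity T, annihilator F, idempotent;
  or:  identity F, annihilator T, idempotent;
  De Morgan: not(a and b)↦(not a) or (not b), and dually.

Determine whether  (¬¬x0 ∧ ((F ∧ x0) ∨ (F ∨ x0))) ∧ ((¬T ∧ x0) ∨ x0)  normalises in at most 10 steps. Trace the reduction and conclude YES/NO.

  start: (¬¬x0 ∧ ((F ∧ x0) ∨ (F ∨ x0))) ∧ ((¬T ∧ x0) ∨ x0)
  step 1: (x0 ∧ ((F ∧ x0) ∨ (F ∨ x0))) ∧ ((¬T ∧ x0) ∨ x0)
  step 2: (x0 ∧ (F ∨ (F ∨ x0))) ∧ ((¬T ∧ x0) ∨ x0)
  step 3: (x0 ∧ (F ∨ x0)) ∧ ((¬T ∧ x0) ∨ x0)
  step 4: (x0 ∧ x0) ∧ ((¬T ∧ x0) ∨ x0)
  step 5: x0 ∧ ((¬T ∧ x0) ∨ x0)
  step 6: x0 ∧ ((F ∧ x0) ∨ x0)
  step 7: x0 ∧ (F ∨ x0)
  step 8: x0 ∧ x0
  step 9: x0

Answer: YES — reaches normal form x0 in 9 ≤ 10 steps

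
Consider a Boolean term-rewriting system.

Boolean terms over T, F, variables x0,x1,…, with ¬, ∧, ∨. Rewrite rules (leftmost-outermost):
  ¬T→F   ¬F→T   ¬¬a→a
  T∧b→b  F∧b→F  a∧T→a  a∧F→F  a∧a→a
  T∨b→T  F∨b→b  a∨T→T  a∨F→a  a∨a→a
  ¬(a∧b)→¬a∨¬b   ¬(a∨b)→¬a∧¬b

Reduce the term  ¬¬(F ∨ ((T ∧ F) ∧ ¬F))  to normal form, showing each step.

Answer: normal form = F  (in 4 steps)

Derivation:
  start: ¬¬(F ∨ ((T ∧ F) ∧ ¬F))
  step 1: F ∨ ((T ∧ F) ∧ ¬F)
  step 2: (T ∧ F) ∧ ¬F
  step 3: F ∧ ¬F
  step 4: F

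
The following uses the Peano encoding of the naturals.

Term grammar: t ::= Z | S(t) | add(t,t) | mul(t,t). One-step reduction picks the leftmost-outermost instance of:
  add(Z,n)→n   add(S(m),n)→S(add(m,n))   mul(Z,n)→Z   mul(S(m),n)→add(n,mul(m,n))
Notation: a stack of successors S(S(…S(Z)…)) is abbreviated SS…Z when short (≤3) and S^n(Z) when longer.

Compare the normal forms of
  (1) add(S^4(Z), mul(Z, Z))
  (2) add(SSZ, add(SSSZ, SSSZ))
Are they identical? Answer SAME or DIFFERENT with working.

Answer: DIFFERENT — A ⇓ S^4(Z), B ⇓ S^8(Z)

Derivation:
Term A:
  start: add(S^4(Z), mul(Z, Z))
  [1] S(add(SSSZ, mul(Z, Z)))
  [2] S(S(add(SSZ, mul(Z, Z))))
  [3] S(S(S(add(SZ, mul(Z, Z)))))
  [4] S(S(S(S(add(Z, mul(Z, Z))))))
  [5] S(S(S(S(mul(Z, Z)))))
  [6] S^4(Z)

Term B:
  start: add(SSZ, add(SSSZ, SSSZ))
  [1] S(add(SZ, add(SSSZ, SSSZ)))
  [2] S(S(add(Z, add(SSSZ, SSSZ))))
  [3] S(S(add(SSSZ, SSSZ)))
  [4] S(S(S(add(SSZ, SSSZ))))
  [5] S(S(S(S(add(SZ, SSSZ)))))
  [6] S(S(S(S(S(add(Z, SSSZ))))))
  [7] S^8(Z)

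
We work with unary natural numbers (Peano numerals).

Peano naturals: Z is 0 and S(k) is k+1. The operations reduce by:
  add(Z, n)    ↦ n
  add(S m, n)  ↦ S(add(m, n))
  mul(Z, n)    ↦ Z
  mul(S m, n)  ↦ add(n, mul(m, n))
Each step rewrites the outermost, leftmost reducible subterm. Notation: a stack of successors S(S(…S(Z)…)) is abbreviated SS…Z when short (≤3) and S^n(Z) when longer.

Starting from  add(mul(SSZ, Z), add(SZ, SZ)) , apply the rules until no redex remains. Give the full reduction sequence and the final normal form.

Answer: normal form = SSZ  (in 8 steps)

Reduction:
  start: add(mul(SSZ, Z), add(SZ, SZ))
  [1] add(add(Z, mul(SZ, Z)), add(SZ, SZ))
  [2] add(mul(SZ, Z), add(SZ, SZ))
  [3] add(add(Z, mul(Z, Z)), add(SZ, SZ))
  [4] add(mul(Z, Z), add(SZ, SZ))
  [5] add(Z, add(SZ, SZ))
  [6] add(SZ, SZ)
  [7] S(add(Z, SZ))
  [8] SSZ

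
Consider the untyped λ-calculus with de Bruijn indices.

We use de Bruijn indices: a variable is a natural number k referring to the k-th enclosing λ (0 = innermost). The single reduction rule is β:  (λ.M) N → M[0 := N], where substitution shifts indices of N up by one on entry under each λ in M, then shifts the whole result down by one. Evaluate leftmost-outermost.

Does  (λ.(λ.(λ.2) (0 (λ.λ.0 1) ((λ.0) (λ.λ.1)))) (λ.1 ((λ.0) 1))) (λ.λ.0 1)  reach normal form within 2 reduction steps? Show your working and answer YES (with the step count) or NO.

  start: (λ.(λ.(λ.2) (0 (λ.λ.0 1) ((λ.0) (λ.λ.1)))) (λ.1 ((λ.0) 1))) (λ.λ.0 1)
  →1  (λ.(λ.λ.λ.0 1) (0 (λ.λ.0 1) ((λ.0) (λ.λ.1)))) (λ.(λ.λ.0 1) ((λ.0) (λ.λ.0 1)))
  →2  (λ.λ.λ.0 1) ((λ.(λ.λ.0 1) ((λ.0) (λ.λ.0 1))) (λ.λ.0 1) ((λ.0) (λ.λ.1)))

Answer: NO — after 2 steps the term is (λ.λ.λ.0 1) ((λ.(λ.λ.0 1) ((λ.0) (λ.λ.0 1))) (λ.λ.0 1) ((λ.0) (λ.λ.1))), not yet normal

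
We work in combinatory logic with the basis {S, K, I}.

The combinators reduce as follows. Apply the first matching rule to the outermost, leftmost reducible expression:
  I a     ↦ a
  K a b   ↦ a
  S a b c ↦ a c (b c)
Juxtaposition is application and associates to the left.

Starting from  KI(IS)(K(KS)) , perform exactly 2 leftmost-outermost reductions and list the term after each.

  start: KI(IS)(K(KS))
  [1] I(K(KS))
  [2] K(KS)

Answer: after 2 steps: K(KS)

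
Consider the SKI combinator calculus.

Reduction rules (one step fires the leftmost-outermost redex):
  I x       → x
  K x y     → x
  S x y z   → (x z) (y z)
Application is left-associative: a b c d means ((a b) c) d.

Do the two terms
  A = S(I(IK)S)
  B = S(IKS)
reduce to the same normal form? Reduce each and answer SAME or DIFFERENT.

Term A:
  start: S(I(IK)S)
  [1] S(IKS)
  [2] S(KS)

Term B:
  start: S(IKS)
  [1] S(KS)

Answer: SAME — A ⇓ S(KS), B ⇓ S(KS)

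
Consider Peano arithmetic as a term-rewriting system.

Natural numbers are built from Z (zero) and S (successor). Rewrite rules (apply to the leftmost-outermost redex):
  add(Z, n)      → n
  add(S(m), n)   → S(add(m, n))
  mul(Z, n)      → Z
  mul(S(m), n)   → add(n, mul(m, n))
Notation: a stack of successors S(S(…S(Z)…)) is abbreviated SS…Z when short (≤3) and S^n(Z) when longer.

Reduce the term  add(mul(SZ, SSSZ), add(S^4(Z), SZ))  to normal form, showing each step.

  start: add(mul(SZ, SSSZ), add(S^4(Z), SZ))
  step 1: add(add(SSSZ, mul(Z, SSSZ)), add(S^4(Z), SZ))
  step 2: add(S(add(SSZ, mul(Z, SSSZ))), add(S^4(Z), SZ))
  step 3: S(add(add(SSZ, mul(Z, SSSZ)), add(S^4(Z), SZ)))
  step 4: S(add(S(add(SZ, mul(Z, SSSZ))), add(S^4(Z), SZ)))
  step 5: S(S(add(add(SZ, mul(Z, SSSZ)), add(S^4(Z), SZ))))
  step 6: S(S(add(S(add(Z, mul(Z, SSSZ))), add(S^4(Z), SZ))))
  step 7: S(S(S(add(add(Z, mul(Z, SSSZ)), add(S^4(Z), SZ)))))
  step 8: S(S(S(add(mul(Z, SSSZ), add(S^4(Z), SZ)))))
  step 9: S(S(S(add(Z, add(S^4(Z), SZ)))))
  step 10: S(S(S(add(S^4(Z), SZ))))
  step 11: S(S(S(S(add(SSSZ, SZ)))))
  step 12: S(S(S(S(S(add(SSZ, SZ))))))
  step 13: S(S(S(S(S(S(add(SZ, SZ)))))))
  step 14: S(S(S(S(S(S(S(add(Z, SZ))))))))
  step 15: S^8(Z)

Answer: normal form = S^8(Z)  (in 15 steps)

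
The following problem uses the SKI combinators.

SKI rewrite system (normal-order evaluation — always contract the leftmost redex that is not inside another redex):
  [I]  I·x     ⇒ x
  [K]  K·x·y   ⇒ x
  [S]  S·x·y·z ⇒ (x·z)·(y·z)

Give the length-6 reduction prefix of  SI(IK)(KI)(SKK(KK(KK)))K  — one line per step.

  start: SI(IK)(KI)(SKK(KK(KK)))K
  →1  I(KI)(IK(KI))(SKK(KK(KK)))K
  →2  KI(IK(KI))(SKK(KK(KK)))K
  →3  I(SKK(KK(KK)))K
  →4  SKK(KK(KK))K
  →5  K(KK(KK))(K(KK(KK)))K
  →6  KK(KK)K

Answer: after 6 steps: KK(KK)K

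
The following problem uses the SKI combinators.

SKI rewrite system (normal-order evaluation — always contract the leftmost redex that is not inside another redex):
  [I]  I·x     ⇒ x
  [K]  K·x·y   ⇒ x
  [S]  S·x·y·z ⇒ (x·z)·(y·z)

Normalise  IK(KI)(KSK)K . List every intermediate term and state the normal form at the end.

Answer: normal form = I  (in 3 steps)

Reduction:
  start: IK(KI)(KSK)K
  step 1: K(KI)(KSK)K
  step 2: KIK
  step 3: I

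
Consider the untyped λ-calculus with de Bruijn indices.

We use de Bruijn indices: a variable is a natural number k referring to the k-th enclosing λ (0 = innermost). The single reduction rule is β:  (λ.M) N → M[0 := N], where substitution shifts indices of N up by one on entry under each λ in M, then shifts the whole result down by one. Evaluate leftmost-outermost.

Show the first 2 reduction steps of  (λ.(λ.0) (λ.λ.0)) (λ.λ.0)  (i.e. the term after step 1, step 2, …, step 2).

Answer: after 2 steps: λ.λ.0

Derivation:
  start: (λ.(λ.0) (λ.λ.0)) (λ.λ.0)
  [1] (λ.0) (λ.λ.0)
  [2] λ.λ.0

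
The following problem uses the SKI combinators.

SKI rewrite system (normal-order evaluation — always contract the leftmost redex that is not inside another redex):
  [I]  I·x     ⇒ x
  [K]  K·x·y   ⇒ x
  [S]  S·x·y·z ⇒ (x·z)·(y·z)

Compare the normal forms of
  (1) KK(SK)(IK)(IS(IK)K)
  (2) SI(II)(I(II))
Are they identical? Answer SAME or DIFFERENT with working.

Answer: DIFFERENT — A ⇓ K, B ⇓ I

Derivation:
Term A:
  start: KK(SK)(IK)(IS(IK)K)
  [1] K(IK)(IS(IK)K)
  [2] IK
  [3] K

Term B:
  start: SI(II)(I(II))
  [1] I(I(II))(II(I(II)))
  [2] I(II)(II(I(II)))
  [3] II(II(I(II)))
  [4] I(II(I(II)))
  [5] II(I(II))
  [6] I(I(II))
  [7] I(II)
  [8] II
  [9] I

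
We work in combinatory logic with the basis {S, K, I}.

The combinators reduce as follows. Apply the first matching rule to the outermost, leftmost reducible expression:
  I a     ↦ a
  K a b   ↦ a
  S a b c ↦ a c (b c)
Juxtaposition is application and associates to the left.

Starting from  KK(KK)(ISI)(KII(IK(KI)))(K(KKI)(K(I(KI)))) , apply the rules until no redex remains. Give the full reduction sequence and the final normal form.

Answer: normal form = SIK  (in 5 steps)

Derivation:
  start: KK(KK)(ISI)(KII(IK(KI)))(K(KKI)(K(I(KI))))
  →1  K(ISI)(KII(IK(KI)))(K(KKI)(K(I(KI))))
  →2  ISI(K(KKI)(K(I(KI))))
  →3  SI(K(KKI)(K(I(KI))))
  →4  SI(KKI)
  →5  SIK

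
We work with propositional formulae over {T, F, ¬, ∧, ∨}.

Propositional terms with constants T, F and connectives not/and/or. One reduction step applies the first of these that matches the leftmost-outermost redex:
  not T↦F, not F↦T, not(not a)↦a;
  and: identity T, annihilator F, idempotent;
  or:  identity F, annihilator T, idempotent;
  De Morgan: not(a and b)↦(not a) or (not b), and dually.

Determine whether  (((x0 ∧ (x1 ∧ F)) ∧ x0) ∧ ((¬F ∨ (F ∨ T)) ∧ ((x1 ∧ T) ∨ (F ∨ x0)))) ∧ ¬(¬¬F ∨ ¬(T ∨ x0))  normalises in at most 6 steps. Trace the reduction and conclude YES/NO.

  start: (((x0 ∧ (x1 ∧ F)) ∧ x0) ∧ ((¬F ∨ (F ∨ T)) ∧ ((x1 ∧ T) ∨ (F ∨ x0)))) ∧ ¬(¬¬F ∨ ¬(T ∨ x0))
  step 1: (((x0 ∧ F) ∧ x0) ∧ ((¬F ∨ (F ∨ T)) ∧ ((x1 ∧ T) ∨ (F ∨ x0)))) ∧ ¬(¬¬F ∨ ¬(T ∨ x0))
  step 2: ((F ∧ x0) ∧ ((¬F ∨ (F ∨ T)) ∧ ((x1 ∧ T) ∨ (F ∨ x0)))) ∧ ¬(¬¬F ∨ ¬(T ∨ x0))
  step 3: (F ∧ ((¬F ∨ (F ∨ T)) ∧ ((x1 ∧ T) ∨ (F ∨ x0)))) ∧ ¬(¬¬F ∨ ¬(T ∨ x0))
  step 4: F ∧ ¬(¬¬F ∨ ¬(T ∨ x0))
  step 5: F

Answer: YES — reaches normal form F in 5 ≤ 6 steps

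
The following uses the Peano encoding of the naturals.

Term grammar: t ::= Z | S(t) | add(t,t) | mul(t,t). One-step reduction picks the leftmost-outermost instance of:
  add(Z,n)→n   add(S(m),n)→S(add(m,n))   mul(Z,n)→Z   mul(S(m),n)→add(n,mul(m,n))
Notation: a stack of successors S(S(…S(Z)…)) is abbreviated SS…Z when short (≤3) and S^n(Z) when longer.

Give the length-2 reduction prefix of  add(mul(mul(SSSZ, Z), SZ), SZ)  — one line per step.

Answer: after 2 steps: add(mul(mul(SSZ, Z), SZ), SZ)

Derivation:
  start: add(mul(mul(SSSZ, Z), SZ), SZ)
  [1] add(mul(add(Z, mul(SSZ, Z)), SZ), SZ)
  [2] add(mul(mul(SSZ, Z), SZ), SZ)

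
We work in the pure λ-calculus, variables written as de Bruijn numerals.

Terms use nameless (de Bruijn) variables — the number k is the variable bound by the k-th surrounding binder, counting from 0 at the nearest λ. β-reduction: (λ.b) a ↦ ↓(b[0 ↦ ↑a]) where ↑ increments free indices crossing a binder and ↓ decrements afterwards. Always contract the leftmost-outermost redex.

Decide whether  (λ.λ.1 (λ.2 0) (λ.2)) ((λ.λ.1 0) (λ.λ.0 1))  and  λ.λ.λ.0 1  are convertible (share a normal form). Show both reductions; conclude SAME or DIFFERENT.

Term A:
  start: (λ.λ.1 (λ.2 0) (λ.2)) ((λ.λ.1 0) (λ.λ.0 1))
  [1] λ.(λ.λ.1 0) (λ.λ.0 1) (λ.(λ.λ.1 0) (λ.λ.0 1) 0) (λ.(λ.λ.1 0) (λ.λ.0 1))
  [2] λ.(λ.(λ.λ.0 1) 0) (λ.(λ.λ.1 0) (λ.λ.0 1) 0) (λ.(λ.λ.1 0) (λ.λ.0 1))
  [3] λ.(λ.λ.0 1) (λ.(λ.λ.1 0) (λ.λ.0 1) 0) (λ.(λ.λ.1 0) (λ.λ.0 1))
  [4] λ.(λ.0 (λ.(λ.λ.1 0) (λ.λ.0 1) 0)) (λ.(λ.λ.1 0) (λ.λ.0 1))
  [5] λ.(λ.(λ.λ.1 0) (λ.λ.0 1)) (λ.(λ.λ.1 0) (λ.λ.0 1) 0)
  [6] λ.(λ.λ.1 0) (λ.λ.0 1)
  [7] λ.λ.(λ.λ.0 1) 0
  [8] λ.λ.λ.0 1

Term B:
  start: λ.λ.λ.0 1

Answer: SAME — A ⇓ λ.λ.λ.0 1, B ⇓ λ.λ.λ.0 1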